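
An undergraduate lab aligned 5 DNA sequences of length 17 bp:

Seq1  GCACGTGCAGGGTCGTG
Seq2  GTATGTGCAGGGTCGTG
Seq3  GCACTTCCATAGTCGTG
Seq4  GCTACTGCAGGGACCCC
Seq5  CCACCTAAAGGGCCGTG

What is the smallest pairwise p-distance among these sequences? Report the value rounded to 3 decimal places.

Pairwise Hamming distances:
  Seq1 vs Seq2: 2
  Seq1 vs Seq3: 4
  Seq1 vs Seq4: 7
  Seq1 vs Seq5: 5
  Seq2 vs Seq3: 6
  Seq2 vs Seq4: 8
  Seq2 vs Seq5: 7
  Seq3 vs Seq4: 10
  Seq3 vs Seq5: 7
  Seq4 vs Seq5: 9
The smallest is 2 mismatches, between Seq1 and Seq2; p = 2/17 = 0.118.

0.118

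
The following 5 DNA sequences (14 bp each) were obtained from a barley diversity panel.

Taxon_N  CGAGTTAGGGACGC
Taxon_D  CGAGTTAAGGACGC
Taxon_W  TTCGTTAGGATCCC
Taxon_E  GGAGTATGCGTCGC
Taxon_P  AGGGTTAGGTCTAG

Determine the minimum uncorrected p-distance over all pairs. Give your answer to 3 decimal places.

0.071

Pairwise Hamming distances:
  Taxon_N vs Taxon_D: 1
  Taxon_N vs Taxon_W: 6
  Taxon_N vs Taxon_E: 5
  Taxon_N vs Taxon_P: 7
  Taxon_D vs Taxon_W: 7
  Taxon_D vs Taxon_E: 6
  Taxon_D vs Taxon_P: 8
  Taxon_W vs Taxon_E: 8
  Taxon_W vs Taxon_P: 8
  Taxon_E vs Taxon_P: 10
The smallest is 1 mismatch, between Taxon_N and Taxon_D; p = 1/14 = 0.071.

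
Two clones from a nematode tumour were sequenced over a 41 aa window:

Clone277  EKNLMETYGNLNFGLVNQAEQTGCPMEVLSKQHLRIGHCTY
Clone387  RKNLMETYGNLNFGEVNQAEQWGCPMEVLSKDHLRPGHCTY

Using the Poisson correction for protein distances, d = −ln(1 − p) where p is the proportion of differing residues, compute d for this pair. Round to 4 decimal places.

Mismatches occur at site 1 (E/R), site 15 (L/E), site 22 (T/W), site 32 (Q/D), site 36 (I/P).
p = 5/41 = 0.121951.
d = −ln(1 − 0.121951) = −ln(0.878049) = 0.1301.

0.1301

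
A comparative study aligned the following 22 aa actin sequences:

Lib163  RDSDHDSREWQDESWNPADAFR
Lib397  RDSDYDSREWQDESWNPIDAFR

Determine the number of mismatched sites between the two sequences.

The sequences differ at positions 5 (H/Y), 18 (A/I).
That gives 2 mismatches out of 22 aligned sites, so the Hamming distance is 2.

2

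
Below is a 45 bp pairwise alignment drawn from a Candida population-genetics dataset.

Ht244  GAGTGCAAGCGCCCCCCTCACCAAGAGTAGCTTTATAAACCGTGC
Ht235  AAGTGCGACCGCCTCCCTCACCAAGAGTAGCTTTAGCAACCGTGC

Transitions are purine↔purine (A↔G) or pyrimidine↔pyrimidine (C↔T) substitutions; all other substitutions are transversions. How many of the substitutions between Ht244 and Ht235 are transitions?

Mismatches occur at site 1 (G/A, transition), site 7 (A/G, transition), site 9 (G/C, transversion), site 14 (C/T, transition), site 36 (T/G, transversion), site 37 (A/C, transversion).
Of the 6 differences, 3 transitions and 3 transversions, so the answer is 3.

3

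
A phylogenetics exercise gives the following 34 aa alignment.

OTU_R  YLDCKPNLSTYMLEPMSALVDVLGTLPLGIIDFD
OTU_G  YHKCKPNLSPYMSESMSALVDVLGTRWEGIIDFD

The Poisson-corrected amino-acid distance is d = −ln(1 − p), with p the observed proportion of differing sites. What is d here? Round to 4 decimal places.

0.2683

Mismatches occur at site 2 (L↔H), site 3 (D↔K), site 10 (T↔P), site 13 (L↔S), site 15 (P↔S), site 26 (L↔R), site 27 (P↔W), site 28 (L↔E).
p = 8/34 = 0.235294.
d = −ln(1 − 0.235294) = −ln(0.764706) = 0.2683.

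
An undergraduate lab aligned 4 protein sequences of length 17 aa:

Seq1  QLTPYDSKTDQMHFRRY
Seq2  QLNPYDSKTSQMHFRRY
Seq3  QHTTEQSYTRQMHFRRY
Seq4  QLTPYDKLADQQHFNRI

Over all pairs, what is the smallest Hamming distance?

2

Pairwise Hamming distances:
  Seq1 vs Seq2: 2
  Seq1 vs Seq3: 6
  Seq1 vs Seq4: 6
  Seq2 vs Seq3: 7
  Seq2 vs Seq4: 8
  Seq3 vs Seq4: 11
The smallest is 2, between Seq1 and Seq2.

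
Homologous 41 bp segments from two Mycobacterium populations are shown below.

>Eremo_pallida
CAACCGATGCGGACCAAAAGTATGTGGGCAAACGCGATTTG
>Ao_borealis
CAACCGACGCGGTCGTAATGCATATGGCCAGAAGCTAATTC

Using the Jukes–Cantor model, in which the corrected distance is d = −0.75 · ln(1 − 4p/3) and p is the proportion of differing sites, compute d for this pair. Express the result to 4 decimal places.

Mismatches occur at site 8 (T/C), site 13 (A/T), site 15 (C/G), site 16 (A/T), site 19 (A/T), site 21 (T/C), site 24 (G/A), site 28 (G/C), site 31 (A/G), site 33 (C/A), site 36 (G/T), site 38 (T/A), site 41 (G/C).
p = 13/41 = 0.317073.
d = −0.75 · ln(1 − (4/3)·0.317073) = −0.75 · ln(0.577236) = −0.75 · (-0.549504) = 0.4121.

0.4121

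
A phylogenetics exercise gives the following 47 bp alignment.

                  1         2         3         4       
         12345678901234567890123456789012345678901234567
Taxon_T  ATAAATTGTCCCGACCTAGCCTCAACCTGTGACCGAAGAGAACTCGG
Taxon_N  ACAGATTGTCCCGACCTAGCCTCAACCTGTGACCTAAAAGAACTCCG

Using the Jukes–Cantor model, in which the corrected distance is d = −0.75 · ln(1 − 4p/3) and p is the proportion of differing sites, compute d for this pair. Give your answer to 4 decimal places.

The sequences differ at positions 2 (T/C), 4 (A/G), 35 (G/T), 38 (G/A), 46 (G/C).
p = 5/47 = 0.106383.
d = −0.75 · ln(1 − (4/3)·0.106383) = −0.75 · ln(0.858156) = −0.75 · (-0.152969) = 0.1147.

0.1147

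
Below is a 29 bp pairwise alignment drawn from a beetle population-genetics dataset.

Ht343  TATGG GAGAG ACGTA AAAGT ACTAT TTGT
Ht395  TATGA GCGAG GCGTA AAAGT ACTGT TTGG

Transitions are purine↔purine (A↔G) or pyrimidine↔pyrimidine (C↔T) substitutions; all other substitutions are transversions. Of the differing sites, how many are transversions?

Mismatches occur at site 5 (G→A, transition), site 7 (A→C, transversion), site 11 (A→G, transition), site 24 (A→G, transition), site 29 (T→G, transversion).
Of the 5 differences, 3 transitions and 2 transversions, so the answer is 2.

2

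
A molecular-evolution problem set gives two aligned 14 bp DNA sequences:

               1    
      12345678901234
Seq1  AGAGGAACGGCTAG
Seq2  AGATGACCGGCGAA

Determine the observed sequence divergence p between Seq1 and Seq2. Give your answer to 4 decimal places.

Differing sites — 4:G/T; 7:A/C; 12:T/G; 14:G/A.
There are 4 differences over 14 sites, so p = 4/14 = 0.2857.

0.2857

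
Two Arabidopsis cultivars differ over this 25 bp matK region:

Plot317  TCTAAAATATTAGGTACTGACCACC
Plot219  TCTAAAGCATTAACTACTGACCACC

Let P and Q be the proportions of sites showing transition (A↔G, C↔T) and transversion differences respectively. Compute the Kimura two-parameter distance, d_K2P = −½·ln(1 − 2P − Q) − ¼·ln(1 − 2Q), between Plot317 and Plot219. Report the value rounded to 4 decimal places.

0.1851

The sequences differ at positions 7 (A/G, transition), 8 (T/C, transition), 13 (G/A, transition), 14 (G/C, transversion).
Of the 4 differences, 3 transitions and 1 transversion over 25 sites: P = 3/25 = 0.120000, Q = 1/25 = 0.040000.
d = −0.5·ln(0.720000) − 0.25·ln(0.920000) = −0.5·(-0.328504) − 0.25·(-0.083382) = 0.1851.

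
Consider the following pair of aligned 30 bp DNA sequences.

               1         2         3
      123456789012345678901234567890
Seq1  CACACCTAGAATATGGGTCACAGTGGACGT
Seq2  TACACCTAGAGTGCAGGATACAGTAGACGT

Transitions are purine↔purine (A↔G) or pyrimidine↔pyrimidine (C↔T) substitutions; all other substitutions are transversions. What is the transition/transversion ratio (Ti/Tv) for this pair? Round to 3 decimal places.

Mismatches occur at site 1 (C↔T, transition), site 11 (A↔G, transition), site 13 (A↔G, transition), site 14 (T↔C, transition), site 15 (G↔A, transition), site 18 (T↔A, transversion), site 19 (C↔T, transition), site 25 (G↔A, transition).
Of the 8 differences, 7 transitions and 1 transversion, so Ti/Tv = 7/1 = 7.000.

7.000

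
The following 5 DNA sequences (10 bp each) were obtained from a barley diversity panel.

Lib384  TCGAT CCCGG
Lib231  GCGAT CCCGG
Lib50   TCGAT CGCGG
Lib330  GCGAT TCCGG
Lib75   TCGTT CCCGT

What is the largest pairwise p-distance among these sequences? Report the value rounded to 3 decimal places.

0.400

Pairwise Hamming distances:
  Lib384 vs Lib231: 1
  Lib384 vs Lib50: 1
  Lib384 vs Lib330: 2
  Lib384 vs Lib75: 2
  Lib231 vs Lib50: 2
  Lib231 vs Lib330: 1
  Lib231 vs Lib75: 3
  Lib50 vs Lib330: 3
  Lib50 vs Lib75: 3
  Lib330 vs Lib75: 4
The largest is 4 mismatches, between Lib330 and Lib75; p = 4/10 = 0.400.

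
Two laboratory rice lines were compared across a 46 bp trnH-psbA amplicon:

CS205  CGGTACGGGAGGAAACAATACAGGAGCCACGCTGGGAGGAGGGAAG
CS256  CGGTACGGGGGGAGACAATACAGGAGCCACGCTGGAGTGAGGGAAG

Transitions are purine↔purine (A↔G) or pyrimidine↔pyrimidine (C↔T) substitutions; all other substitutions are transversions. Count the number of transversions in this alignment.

The sequences differ at positions 10 (A/G, transition), 14 (A/G, transition), 36 (G/A, transition), 37 (A/G, transition), 38 (G/T, transversion).
Of the 5 differences, 4 transitions and 1 transversion, so the answer is 1.

1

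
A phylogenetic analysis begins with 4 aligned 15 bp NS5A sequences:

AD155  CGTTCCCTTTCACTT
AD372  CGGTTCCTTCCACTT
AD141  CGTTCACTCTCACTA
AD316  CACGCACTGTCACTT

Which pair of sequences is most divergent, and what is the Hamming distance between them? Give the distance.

7

Pairwise Hamming distances:
  AD155 vs AD372: 3
  AD155 vs AD141: 3
  AD155 vs AD316: 5
  AD372 vs AD141: 6
  AD372 vs AD316: 7
  AD141 vs AD316: 5
The largest is 7, between AD372 and AD316.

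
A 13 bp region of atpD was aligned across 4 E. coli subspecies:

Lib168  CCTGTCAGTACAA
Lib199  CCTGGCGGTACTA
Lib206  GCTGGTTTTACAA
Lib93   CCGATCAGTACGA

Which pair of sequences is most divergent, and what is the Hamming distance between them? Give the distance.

8

Pairwise Hamming distances:
  Lib168 vs Lib199: 3
  Lib168 vs Lib206: 5
  Lib168 vs Lib93: 3
  Lib199 vs Lib206: 5
  Lib199 vs Lib93: 5
  Lib206 vs Lib93: 8
The largest is 8, between Lib206 and Lib93.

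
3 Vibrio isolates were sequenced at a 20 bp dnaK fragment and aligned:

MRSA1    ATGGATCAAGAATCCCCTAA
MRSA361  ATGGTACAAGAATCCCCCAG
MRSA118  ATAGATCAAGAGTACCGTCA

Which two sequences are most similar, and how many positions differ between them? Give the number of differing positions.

Pairwise Hamming distances:
  MRSA1 vs MRSA361: 4
  MRSA1 vs MRSA118: 5
  MRSA361 vs MRSA118: 9
The smallest is 4, between MRSA1 and MRSA361.

4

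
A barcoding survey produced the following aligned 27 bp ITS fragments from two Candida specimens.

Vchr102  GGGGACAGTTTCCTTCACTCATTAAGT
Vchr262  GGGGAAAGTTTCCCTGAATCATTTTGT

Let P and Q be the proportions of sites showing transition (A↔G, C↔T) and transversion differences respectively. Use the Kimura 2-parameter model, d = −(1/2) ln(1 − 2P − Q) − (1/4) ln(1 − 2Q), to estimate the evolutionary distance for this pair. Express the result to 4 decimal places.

Mismatches occur at site 6 (C↔A, transversion), site 14 (T↔C, transition), site 16 (C↔G, transversion), site 18 (C↔A, transversion), site 24 (A↔T, transversion), site 25 (A↔T, transversion).
Of the 6 differences, 1 transition and 5 transversions over 27 sites: P = 1/27 = 0.037037, Q = 5/27 = 0.185185.
d = −0.5·ln(0.740741) − 0.25·ln(0.629630) = −0.5·(-0.300104) − 0.25·(-0.462623) = 0.2657.

0.2657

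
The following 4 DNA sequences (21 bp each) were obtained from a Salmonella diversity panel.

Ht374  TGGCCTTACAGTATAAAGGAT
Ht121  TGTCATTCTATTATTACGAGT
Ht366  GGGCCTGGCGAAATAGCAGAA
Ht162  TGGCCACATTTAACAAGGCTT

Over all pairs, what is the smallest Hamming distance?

9

Pairwise Hamming distances:
  Ht374 vs Ht121: 9
  Ht374 vs Ht366: 10
  Ht374 vs Ht162: 10
  Ht121 vs Ht366: 15
  Ht121 vs Ht162: 12
  Ht366 vs Ht162: 14
The smallest is 9, between Ht374 and Ht121.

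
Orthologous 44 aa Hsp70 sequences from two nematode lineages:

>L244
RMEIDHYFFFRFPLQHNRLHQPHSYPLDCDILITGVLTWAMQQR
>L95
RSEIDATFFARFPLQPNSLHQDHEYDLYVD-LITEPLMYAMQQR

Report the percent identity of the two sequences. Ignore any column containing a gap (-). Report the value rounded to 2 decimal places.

Excluding the 1 gap column leaves 43 comparable sites.
The sequences differ at positions 2 (M/S), 6 (H/A), 7 (Y/T), 10 (F/A), 16 (H/P), 18 (R/S), 22 (P/D), 24 (S/E), 26 (P/D), 28 (D/Y), 29 (C/V), 35 (G/E), 36 (V/P), 38 (T/M), 39 (W/Y).
28 of the 43 comparable sites match, so the percent identity is 28/43 × 100 = 65.12%.

65.12%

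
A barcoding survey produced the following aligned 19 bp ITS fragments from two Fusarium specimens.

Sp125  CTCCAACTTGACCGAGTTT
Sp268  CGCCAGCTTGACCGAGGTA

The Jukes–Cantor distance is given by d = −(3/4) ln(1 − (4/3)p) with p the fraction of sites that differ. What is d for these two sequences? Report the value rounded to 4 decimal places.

Differing sites — 2:T/G; 6:A/G; 17:T/G; 19:T/A.
p = 4/19 = 0.210526.
d = −0.75 · ln(1 − (4/3)·0.210526) = −0.75 · ln(0.719299) = −0.75 · (-0.329478) = 0.2471.

0.2471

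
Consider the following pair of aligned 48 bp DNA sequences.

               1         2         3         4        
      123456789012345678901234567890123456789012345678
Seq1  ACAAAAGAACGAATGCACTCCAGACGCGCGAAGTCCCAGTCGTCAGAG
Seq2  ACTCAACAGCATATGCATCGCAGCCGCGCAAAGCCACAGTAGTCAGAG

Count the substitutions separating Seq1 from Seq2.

14

Differing sites — 3:A/T; 4:A/C; 7:G/C; 9:A/G; 11:G/A; 12:A/T; 18:C/T; 19:T/C; 20:C/G; 24:A/C; 30:G/A; 34:T/C; 36:C/A; 41:C/A.
That gives 14 mismatches out of 48 aligned sites, so the Hamming distance is 14.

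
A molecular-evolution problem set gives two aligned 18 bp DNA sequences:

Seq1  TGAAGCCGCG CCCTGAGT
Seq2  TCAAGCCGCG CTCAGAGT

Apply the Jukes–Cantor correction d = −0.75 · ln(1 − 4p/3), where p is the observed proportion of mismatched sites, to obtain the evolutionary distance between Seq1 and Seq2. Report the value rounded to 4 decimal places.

Differing sites — 2:G/C; 12:C/T; 14:T/A.
p = 3/18 = 0.166667.
d = −0.75 · ln(1 − (4/3)·0.166667) = −0.75 · ln(0.777777) = −0.75 · (-0.251315) = 0.1885.

0.1885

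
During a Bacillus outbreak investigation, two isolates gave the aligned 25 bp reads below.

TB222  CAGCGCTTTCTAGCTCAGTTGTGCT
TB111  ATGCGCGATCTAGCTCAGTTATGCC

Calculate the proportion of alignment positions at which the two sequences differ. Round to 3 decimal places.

Mismatches occur at site 1 (C→A), site 2 (A→T), site 7 (T→G), site 8 (T→A), site 21 (G→A), site 25 (T→C).
There are 6 differences over 25 sites, so p = 6/25 = 0.240.

0.240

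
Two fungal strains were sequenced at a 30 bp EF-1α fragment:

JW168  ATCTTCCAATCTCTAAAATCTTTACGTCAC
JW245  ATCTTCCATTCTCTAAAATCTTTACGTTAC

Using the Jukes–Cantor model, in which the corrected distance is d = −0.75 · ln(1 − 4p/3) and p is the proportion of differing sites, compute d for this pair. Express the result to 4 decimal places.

0.0698

Differing sites — 9:A/T; 28:C/T.
p = 2/30 = 0.066667.
d = −0.75 · ln(1 − (4/3)·0.066667) = −0.75 · ln(0.911111) = −0.75 · (-0.093091) = 0.0698.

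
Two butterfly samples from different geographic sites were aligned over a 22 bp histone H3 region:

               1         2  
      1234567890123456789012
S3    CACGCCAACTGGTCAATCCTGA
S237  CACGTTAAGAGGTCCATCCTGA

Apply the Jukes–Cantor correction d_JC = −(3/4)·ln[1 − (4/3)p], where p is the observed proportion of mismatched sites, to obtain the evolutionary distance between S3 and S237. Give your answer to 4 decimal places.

0.2708

The sequences differ at positions 5 (C/T), 6 (C/T), 9 (C/G), 10 (T/A), 15 (A/C).
p = 5/22 = 0.227273.
d = −0.75 · ln(1 − (4/3)·0.227273) = −0.75 · ln(0.696969) = −0.75 · (-0.361014) = 0.2708.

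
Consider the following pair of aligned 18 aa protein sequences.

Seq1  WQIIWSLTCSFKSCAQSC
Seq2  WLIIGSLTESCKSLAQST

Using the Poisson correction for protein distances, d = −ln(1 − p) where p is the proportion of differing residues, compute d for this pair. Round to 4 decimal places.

0.4055

The sequences differ at positions 2 (Q/L), 5 (W/G), 9 (C/E), 11 (F/C), 14 (C/L), 18 (C/T).
p = 6/18 = 0.333333.
d = −ln(1 − 0.333333) = −ln(0.666667) = 0.4055.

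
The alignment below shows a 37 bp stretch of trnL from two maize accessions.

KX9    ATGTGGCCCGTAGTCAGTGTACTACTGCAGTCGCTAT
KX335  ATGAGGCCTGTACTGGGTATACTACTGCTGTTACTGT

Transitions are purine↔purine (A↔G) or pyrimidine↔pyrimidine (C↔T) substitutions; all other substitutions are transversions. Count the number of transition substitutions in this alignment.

6

Mismatches occur at site 4 (T↔A, transversion), site 9 (C↔T, transition), site 13 (G↔C, transversion), site 15 (C↔G, transversion), site 16 (A↔G, transition), site 19 (G↔A, transition), site 29 (A↔T, transversion), site 32 (C↔T, transition), site 33 (G↔A, transition), site 36 (A↔G, transition).
Of the 10 differences, 6 transitions and 4 transversions, so the answer is 6.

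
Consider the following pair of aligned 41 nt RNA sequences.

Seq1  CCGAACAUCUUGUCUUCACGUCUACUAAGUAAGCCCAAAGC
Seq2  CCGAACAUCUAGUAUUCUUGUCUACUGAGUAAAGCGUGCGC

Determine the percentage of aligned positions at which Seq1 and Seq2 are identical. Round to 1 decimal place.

Differing sites — 11:U/A; 14:C/A; 18:A/U; 19:C/U; 27:A/G; 33:G/A; 34:C/G; 36:C/G; 37:A/U; 38:A/G; 39:A/C.
30 of the 41 sites match, so the percent identity is 30/41 × 100 = 73.2%.

73.2%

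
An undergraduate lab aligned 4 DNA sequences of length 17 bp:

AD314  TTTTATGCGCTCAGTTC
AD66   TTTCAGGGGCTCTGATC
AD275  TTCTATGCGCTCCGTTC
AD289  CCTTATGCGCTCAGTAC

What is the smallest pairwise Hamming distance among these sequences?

2

Pairwise Hamming distances:
  AD314 vs AD66: 5
  AD314 vs AD275: 2
  AD314 vs AD289: 3
  AD66 vs AD275: 6
  AD66 vs AD289: 8
  AD275 vs AD289: 5
The smallest is 2, between AD314 and AD275.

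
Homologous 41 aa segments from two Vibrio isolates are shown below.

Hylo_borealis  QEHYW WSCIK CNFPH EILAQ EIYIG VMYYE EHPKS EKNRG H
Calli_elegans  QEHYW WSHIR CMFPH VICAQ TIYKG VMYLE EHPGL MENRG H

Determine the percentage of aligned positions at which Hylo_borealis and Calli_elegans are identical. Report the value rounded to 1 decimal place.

70.7%

Mismatches occur at site 8 (C→H), site 10 (K→R), site 12 (N→M), site 16 (E→V), site 18 (L→C), site 21 (E→T), site 24 (I→K), site 29 (Y→L), site 34 (K→G), site 35 (S→L), site 36 (E→M), site 37 (K→E).
29 of the 41 sites match, so the percent identity is 29/41 × 100 = 70.7%.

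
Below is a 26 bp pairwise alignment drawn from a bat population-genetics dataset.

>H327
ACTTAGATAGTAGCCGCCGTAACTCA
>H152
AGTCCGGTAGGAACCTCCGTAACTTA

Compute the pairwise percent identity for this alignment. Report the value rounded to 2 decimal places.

Mismatches occur at site 2 (C→G), site 4 (T→C), site 5 (A→C), site 7 (A→G), site 11 (T→G), site 13 (G→A), site 16 (G→T), site 25 (C→T).
18 of the 26 sites match, so the percent identity is 18/26 × 100 = 69.23%.

69.23%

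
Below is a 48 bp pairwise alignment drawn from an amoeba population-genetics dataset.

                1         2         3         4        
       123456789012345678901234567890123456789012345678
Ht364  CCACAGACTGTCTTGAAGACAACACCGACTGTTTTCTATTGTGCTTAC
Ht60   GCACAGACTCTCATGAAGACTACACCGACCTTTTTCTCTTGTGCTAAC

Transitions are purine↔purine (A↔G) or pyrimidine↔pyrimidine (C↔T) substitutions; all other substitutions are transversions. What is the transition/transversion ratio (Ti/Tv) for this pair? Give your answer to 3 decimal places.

Mismatches occur at site 1 (C/G, transversion), site 10 (G/C, transversion), site 13 (T/A, transversion), site 21 (A/T, transversion), site 30 (T/C, transition), site 31 (G/T, transversion), site 38 (A/C, transversion), site 46 (T/A, transversion).
Of the 8 differences, 1 transition and 7 transversions, so Ti/Tv = 1/7 = 0.143.

0.143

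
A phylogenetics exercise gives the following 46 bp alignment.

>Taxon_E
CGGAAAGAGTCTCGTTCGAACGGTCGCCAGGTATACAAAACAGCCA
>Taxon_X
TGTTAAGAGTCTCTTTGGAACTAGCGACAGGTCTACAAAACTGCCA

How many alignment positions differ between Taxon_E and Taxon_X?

11

Differing sites — 1:C/T; 3:G/T; 4:A/T; 14:G/T; 17:C/G; 22:G/T; 23:G/A; 24:T/G; 27:C/A; 33:A/C; 42:A/T.
That gives 11 mismatches out of 46 aligned sites, so the Hamming distance is 11.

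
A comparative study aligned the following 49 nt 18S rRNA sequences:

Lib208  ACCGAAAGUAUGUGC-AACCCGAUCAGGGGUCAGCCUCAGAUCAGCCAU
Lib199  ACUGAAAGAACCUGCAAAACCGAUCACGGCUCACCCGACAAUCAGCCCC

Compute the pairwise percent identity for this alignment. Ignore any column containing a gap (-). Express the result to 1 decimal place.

Excluding the 1 gap column leaves 48 comparable sites.
Differing sites — 3:C/U; 9:U/A; 11:U/C; 12:G/C; 19:C/A; 27:G/C; 30:G/C; 34:G/C; 37:U/G; 38:C/A; 39:A/C; 40:G/A; 48:A/C; 49:U/C.
34 of the 48 comparable sites match, so the percent identity is 34/48 × 100 = 70.8%.

70.8%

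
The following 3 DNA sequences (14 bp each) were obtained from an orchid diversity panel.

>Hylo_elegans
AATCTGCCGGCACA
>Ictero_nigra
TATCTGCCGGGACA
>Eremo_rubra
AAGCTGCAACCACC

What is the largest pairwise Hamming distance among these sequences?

7

Pairwise Hamming distances:
  Hylo_elegans vs Ictero_nigra: 2
  Hylo_elegans vs Eremo_rubra: 5
  Ictero_nigra vs Eremo_rubra: 7
The largest is 7, between Ictero_nigra and Eremo_rubra.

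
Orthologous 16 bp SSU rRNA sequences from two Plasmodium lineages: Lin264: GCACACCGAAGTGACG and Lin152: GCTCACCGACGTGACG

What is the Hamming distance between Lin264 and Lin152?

2

Mismatches occur at site 3 (A/T), site 10 (A/C).
That gives 2 mismatches out of 16 aligned sites, so the Hamming distance is 2.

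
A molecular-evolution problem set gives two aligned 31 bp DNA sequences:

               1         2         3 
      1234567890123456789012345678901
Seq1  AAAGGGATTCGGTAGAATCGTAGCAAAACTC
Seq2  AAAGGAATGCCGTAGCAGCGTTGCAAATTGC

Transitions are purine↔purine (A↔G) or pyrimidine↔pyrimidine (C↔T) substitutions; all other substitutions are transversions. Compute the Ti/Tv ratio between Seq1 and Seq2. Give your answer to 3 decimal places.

Differing sites — 6:G/A (Ti); 9:T/G (Tv); 11:G/C (Tv); 16:A/C (Tv); 18:T/G (Tv); 22:A/T (Tv); 28:A/T (Tv); 29:C/T (Ti); 30:T/G (Tv).
Of the 9 differences, 2 transitions and 7 transversions, so Ti/Tv = 2/7 = 0.286.

0.286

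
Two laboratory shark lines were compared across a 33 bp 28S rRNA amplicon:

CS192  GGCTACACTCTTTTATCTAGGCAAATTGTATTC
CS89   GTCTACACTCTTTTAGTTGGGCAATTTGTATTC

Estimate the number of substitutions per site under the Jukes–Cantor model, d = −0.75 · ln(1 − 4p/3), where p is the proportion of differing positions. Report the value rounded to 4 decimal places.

Mismatches occur at site 2 (G/T), site 16 (T/G), site 17 (C/T), site 19 (A/G), site 25 (A/T).
p = 5/33 = 0.151515.
d = −0.75 · ln(1 − (4/3)·0.151515) = −0.75 · ln(0.797980) = −0.75 · (-0.225672) = 0.1693.

0.1693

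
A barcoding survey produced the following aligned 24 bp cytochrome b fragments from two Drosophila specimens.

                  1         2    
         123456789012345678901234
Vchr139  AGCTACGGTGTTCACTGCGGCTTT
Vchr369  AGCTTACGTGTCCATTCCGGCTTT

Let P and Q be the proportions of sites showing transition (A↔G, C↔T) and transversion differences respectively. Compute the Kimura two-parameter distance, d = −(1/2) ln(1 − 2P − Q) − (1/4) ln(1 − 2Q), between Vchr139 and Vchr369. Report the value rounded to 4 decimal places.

Mismatches occur at site 5 (A↔T, transversion), site 6 (C↔A, transversion), site 7 (G↔C, transversion), site 12 (T↔C, transition), site 15 (C↔T, transition), site 17 (G↔C, transversion).
Of the 6 differences, 2 transitions and 4 transversions over 24 sites: P = 2/24 = 0.083333, Q = 4/24 = 0.166667.
d = −0.5·ln(0.666667) − 0.25·ln(0.666666) = −0.5·(-0.405465) − 0.25·(-0.405466) = 0.3041.

0.3041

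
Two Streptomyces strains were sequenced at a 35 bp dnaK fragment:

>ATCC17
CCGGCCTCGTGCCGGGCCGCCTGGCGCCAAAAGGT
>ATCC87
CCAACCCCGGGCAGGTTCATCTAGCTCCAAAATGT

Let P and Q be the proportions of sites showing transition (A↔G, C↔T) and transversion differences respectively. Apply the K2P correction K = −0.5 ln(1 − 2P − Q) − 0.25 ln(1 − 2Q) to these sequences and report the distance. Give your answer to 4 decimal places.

0.4755

Mismatches occur at site 3 (G/A, transition), site 4 (G/A, transition), site 7 (T/C, transition), site 10 (T/G, transversion), site 13 (C/A, transversion), site 16 (G/T, transversion), site 17 (C/T, transition), site 19 (G/A, transition), site 20 (C/T, transition), site 23 (G/A, transition), site 26 (G/T, transversion), site 33 (G/T, transversion).
Of the 12 differences, 7 transitions and 5 transversions over 35 sites: P = 7/35 = 0.200000, Q = 5/35 = 0.142857.
d = −0.5·ln(0.457143) − 0.25·ln(0.714286) = −0.5·(-0.782759) − 0.25·(-0.336472) = 0.4755.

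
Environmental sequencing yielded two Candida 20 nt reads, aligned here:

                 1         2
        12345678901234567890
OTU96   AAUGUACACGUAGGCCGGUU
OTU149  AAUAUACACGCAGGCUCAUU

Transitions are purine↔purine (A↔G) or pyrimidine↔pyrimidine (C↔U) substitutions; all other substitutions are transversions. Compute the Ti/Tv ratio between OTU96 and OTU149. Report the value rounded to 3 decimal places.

4.000

Differing sites — 4:G/A (Ti); 11:U/C (Ti); 16:C/U (Ti); 17:G/C (Tv); 18:G/A (Ti).
Of the 5 differences, 4 transitions and 1 transversion, so Ti/Tv = 4/1 = 4.000.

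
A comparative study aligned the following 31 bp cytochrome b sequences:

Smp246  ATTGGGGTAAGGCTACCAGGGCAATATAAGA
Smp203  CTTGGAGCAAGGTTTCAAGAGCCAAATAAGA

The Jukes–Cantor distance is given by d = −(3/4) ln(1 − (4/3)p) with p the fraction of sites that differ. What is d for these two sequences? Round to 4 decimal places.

The sequences differ at positions 1 (A/C), 6 (G/A), 8 (T/C), 13 (C/T), 15 (A/T), 17 (C/A), 20 (G/A), 23 (A/C), 25 (T/A).
p = 9/31 = 0.290323.
d = −0.75 · ln(1 − (4/3)·0.290323) = −0.75 · ln(0.612903) = −0.75 · (-0.489549) = 0.3672.

0.3672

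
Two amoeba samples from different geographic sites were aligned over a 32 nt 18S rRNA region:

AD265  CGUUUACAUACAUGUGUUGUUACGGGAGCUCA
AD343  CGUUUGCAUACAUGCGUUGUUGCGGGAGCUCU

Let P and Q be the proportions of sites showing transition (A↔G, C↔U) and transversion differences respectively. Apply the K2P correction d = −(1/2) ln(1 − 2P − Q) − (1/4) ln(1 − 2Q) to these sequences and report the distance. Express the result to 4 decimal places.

The sequences differ at positions 6 (A/G, transition), 15 (U/C, transition), 22 (A/G, transition), 32 (A/U, transversion).
Of the 4 differences, 3 transitions and 1 transversion over 32 sites: P = 3/32 = 0.093750, Q = 1/32 = 0.031250.
d = −0.5·ln(0.781250) − 0.25·ln(0.937500) = −0.5·(-0.246860) − 0.25·(-0.064539) = 0.1396.

0.1396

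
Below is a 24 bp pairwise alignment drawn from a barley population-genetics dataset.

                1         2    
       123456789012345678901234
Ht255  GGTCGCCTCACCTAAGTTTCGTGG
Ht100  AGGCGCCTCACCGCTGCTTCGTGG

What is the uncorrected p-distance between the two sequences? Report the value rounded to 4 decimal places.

The sequences differ at positions 1 (G/A), 3 (T/G), 13 (T/G), 14 (A/C), 15 (A/T), 17 (T/C).
There are 6 differences over 24 sites, so p = 6/24 = 0.2500.

0.2500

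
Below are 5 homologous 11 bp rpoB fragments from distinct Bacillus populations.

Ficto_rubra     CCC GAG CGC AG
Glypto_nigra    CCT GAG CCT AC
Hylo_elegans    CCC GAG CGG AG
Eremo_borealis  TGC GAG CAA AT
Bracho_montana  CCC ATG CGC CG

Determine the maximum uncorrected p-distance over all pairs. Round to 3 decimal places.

Pairwise Hamming distances:
  Ficto_rubra vs Glypto_nigra: 4
  Ficto_rubra vs Hylo_elegans: 1
  Ficto_rubra vs Eremo_borealis: 5
  Ficto_rubra vs Bracho_montana: 3
  Glypto_nigra vs Hylo_elegans: 4
  Glypto_nigra vs Eremo_borealis: 6
  Glypto_nigra vs Bracho_montana: 7
  Hylo_elegans vs Eremo_borealis: 5
  Hylo_elegans vs Bracho_montana: 4
  Eremo_borealis vs Bracho_montana: 8
The largest is 8 mismatches, between Eremo_borealis and Bracho_montana; p = 8/11 = 0.727.

0.727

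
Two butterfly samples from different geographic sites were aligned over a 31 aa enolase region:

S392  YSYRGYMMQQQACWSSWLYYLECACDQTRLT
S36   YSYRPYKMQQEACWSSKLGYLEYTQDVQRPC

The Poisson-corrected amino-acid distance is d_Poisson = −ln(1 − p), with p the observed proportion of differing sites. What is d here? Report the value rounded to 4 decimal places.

0.4895

The sequences differ at positions 5 (G/P), 7 (M/K), 11 (Q/E), 17 (W/K), 19 (Y/G), 23 (C/Y), 24 (A/T), 25 (C/Q), 27 (Q/V), 28 (T/Q), 30 (L/P), 31 (T/C).
p = 12/31 = 0.387097.
d = −ln(1 − 0.387097) = −ln(0.612903) = 0.4895.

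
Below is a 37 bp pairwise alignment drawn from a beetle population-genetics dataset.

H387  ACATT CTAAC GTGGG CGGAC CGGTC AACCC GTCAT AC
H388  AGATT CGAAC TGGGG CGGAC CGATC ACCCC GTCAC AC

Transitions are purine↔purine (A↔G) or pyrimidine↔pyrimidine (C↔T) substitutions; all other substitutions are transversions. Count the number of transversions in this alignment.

Differing sites — 2:C/G (Tv); 7:T/G (Tv); 11:G/T (Tv); 12:T/G (Tv); 23:G/A (Ti); 27:A/C (Tv); 35:T/C (Ti).
Of the 7 differences, 2 transitions and 5 transversions, so the answer is 5.

5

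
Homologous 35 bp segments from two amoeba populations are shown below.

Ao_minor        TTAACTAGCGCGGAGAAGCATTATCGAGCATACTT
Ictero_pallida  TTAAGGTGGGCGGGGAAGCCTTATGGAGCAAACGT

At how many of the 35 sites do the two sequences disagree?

The sequences differ at positions 5 (C/G), 6 (T/G), 7 (A/T), 9 (C/G), 14 (A/G), 20 (A/C), 25 (C/G), 31 (T/A), 34 (T/G).
That gives 9 mismatches out of 35 aligned sites, so the Hamming distance is 9.

9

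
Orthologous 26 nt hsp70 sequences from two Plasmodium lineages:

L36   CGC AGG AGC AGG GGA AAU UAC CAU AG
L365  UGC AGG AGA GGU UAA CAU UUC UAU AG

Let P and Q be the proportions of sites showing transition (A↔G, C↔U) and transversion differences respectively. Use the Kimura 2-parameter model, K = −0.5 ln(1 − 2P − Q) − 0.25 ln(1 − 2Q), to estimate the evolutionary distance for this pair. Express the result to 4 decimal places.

Mismatches occur at site 1 (C/U, transition), site 9 (C/A, transversion), site 10 (A/G, transition), site 12 (G/U, transversion), site 13 (G/U, transversion), site 14 (G/A, transition), site 16 (A/C, transversion), site 20 (A/U, transversion), site 22 (C/U, transition).
Of the 9 differences, 4 transitions and 5 transversions over 26 sites: P = 4/26 = 0.153846, Q = 5/26 = 0.192308.
d = −0.5·ln(0.500000) − 0.25·ln(0.615384) = −0.5·(-0.693147) − 0.25·(-0.485509) = 0.4680.

0.4680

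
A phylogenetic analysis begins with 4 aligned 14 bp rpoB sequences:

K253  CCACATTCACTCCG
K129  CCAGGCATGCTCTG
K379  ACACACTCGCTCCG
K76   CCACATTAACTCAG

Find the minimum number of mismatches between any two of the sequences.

2

Pairwise Hamming distances:
  K253 vs K129: 7
  K253 vs K379: 3
  K253 vs K76: 2
  K129 vs K379: 6
  K129 vs K76: 7
  K379 vs K76: 5
The smallest is 2, between K253 and K76.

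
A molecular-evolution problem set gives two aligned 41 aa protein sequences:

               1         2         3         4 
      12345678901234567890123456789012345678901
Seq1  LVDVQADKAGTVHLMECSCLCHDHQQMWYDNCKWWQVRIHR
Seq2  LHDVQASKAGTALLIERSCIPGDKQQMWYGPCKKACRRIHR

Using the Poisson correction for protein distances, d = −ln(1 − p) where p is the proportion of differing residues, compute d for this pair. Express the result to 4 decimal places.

The sequences differ at positions 2 (V/H), 7 (D/S), 12 (V/A), 13 (H/L), 15 (M/I), 17 (C/R), 20 (L/I), 21 (C/P), 22 (H/G), 24 (H/K), 30 (D/G), 31 (N/P), 34 (W/K), 35 (W/A), 36 (Q/C), 37 (V/R).
p = 16/41 = 0.390244.
d = −ln(1 − 0.390244) = −ln(0.609756) = 0.4947.

0.4947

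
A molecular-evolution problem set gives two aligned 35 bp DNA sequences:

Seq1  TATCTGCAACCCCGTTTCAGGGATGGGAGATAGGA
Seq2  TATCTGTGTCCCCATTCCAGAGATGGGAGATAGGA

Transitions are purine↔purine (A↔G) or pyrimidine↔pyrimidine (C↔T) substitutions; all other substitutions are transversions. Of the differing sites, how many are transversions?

Differing sites — 7:C/T (Ti); 8:A/G (Ti); 9:A/T (Tv); 14:G/A (Ti); 17:T/C (Ti); 21:G/A (Ti).
Of the 6 differences, 5 transitions and 1 transversion, so the answer is 1.

1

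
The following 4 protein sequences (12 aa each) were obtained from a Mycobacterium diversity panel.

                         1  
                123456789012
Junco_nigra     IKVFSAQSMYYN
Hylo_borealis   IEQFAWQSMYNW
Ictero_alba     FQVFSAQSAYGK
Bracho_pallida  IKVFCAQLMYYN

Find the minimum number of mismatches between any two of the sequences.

2

Pairwise Hamming distances:
  Junco_nigra vs Hylo_borealis: 6
  Junco_nigra vs Ictero_alba: 5
  Junco_nigra vs Bracho_pallida: 2
  Hylo_borealis vs Ictero_alba: 8
  Hylo_borealis vs Bracho_pallida: 7
  Ictero_alba vs Bracho_pallida: 7
The smallest is 2, between Junco_nigra and Bracho_pallida.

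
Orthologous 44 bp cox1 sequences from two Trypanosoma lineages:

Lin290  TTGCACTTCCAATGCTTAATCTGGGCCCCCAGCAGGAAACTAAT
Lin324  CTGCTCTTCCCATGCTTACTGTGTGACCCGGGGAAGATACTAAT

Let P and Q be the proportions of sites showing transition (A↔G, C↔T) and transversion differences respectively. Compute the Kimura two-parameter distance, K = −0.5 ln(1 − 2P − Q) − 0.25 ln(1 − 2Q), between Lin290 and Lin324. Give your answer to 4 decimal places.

Differing sites — 1:T/C (Ti); 5:A/T (Tv); 11:A/C (Tv); 19:A/C (Tv); 21:C/G (Tv); 24:G/T (Tv); 26:C/A (Tv); 30:C/G (Tv); 31:A/G (Ti); 33:C/G (Tv); 35:G/A (Ti); 38:A/T (Tv).
Of the 12 differences, 3 transitions and 9 transversions over 44 sites: P = 3/44 = 0.068182, Q = 9/44 = 0.204545.
d = −0.5·ln(0.659091) − 0.25·ln(0.590910) = −0.5·(-0.416894) − 0.25·(-0.526092) = 0.3400.

0.3400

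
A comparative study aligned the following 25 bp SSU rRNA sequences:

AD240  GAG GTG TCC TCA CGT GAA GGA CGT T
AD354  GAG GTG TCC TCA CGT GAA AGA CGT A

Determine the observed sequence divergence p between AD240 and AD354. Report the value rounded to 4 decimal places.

0.0800

Mismatches occur at site 19 (G→A), site 25 (T→A).
There are 2 differences over 25 sites, so p = 2/25 = 0.0800.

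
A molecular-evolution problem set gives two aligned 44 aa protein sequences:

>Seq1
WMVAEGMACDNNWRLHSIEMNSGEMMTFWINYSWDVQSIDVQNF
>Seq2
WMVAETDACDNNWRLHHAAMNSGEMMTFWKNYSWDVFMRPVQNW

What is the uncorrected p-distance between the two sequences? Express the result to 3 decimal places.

Differing sites — 6:G/T; 7:M/D; 17:S/H; 18:I/A; 19:E/A; 30:I/K; 37:Q/F; 38:S/M; 39:I/R; 40:D/P; 44:F/W.
There are 11 differences over 44 sites, so p = 11/44 = 0.250.

0.250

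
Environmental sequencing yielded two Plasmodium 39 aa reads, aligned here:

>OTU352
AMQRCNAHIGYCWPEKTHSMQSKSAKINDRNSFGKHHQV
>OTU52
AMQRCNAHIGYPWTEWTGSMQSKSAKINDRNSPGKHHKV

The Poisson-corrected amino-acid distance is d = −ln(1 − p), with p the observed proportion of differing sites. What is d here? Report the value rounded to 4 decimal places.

Differing sites — 12:C/P; 14:P/T; 16:K/W; 18:H/G; 33:F/P; 38:Q/K.
p = 6/39 = 0.153846.
d = −ln(1 − 0.153846) = −ln(0.846154) = 0.1671.

0.1671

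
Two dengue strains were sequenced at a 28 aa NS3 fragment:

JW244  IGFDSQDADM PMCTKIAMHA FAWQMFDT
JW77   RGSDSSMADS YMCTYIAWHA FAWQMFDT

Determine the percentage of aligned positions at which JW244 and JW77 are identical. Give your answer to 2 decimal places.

71.43%

Differing sites — 1:I/R; 3:F/S; 6:Q/S; 7:D/M; 10:M/S; 11:P/Y; 15:K/Y; 18:M/W.
20 of the 28 sites match, so the percent identity is 20/28 × 100 = 71.43%.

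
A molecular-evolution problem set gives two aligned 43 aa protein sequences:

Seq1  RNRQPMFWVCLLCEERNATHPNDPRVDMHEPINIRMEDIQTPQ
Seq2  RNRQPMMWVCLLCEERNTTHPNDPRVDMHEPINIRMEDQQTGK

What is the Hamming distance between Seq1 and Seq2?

The sequences differ at positions 7 (F/M), 18 (A/T), 39 (I/Q), 42 (P/G), 43 (Q/K).
That gives 5 mismatches out of 43 aligned sites, so the Hamming distance is 5.

5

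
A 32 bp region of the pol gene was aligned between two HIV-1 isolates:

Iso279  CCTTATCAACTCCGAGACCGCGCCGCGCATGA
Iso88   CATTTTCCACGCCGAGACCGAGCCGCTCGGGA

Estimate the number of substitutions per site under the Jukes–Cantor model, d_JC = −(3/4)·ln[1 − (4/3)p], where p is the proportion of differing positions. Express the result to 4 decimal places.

0.3041

The sequences differ at positions 2 (C/A), 5 (A/T), 8 (A/C), 11 (T/G), 21 (C/A), 27 (G/T), 29 (A/G), 30 (T/G).
p = 8/32 = 0.250000.
d = −0.75 · ln(1 − (4/3)·0.250000) = −0.75 · ln(0.666667) = −0.75 · (-0.405465) = 0.3041.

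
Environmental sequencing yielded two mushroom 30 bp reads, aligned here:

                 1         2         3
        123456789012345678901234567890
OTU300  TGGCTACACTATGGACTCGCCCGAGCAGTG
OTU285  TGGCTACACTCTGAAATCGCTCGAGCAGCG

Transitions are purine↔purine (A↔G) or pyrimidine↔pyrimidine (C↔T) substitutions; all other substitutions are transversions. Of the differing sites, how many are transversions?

2

Differing sites — 11:A/C (Tv); 14:G/A (Ti); 16:C/A (Tv); 21:C/T (Ti); 29:T/C (Ti).
Of the 5 differences, 3 transitions and 2 transversions, so the answer is 2.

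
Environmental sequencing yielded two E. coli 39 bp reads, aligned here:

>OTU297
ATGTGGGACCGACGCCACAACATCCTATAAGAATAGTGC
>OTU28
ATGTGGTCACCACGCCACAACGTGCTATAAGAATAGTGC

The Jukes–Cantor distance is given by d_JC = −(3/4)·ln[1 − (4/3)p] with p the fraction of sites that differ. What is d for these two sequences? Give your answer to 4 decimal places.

0.1722

Differing sites — 7:G/T; 8:A/C; 9:C/A; 11:G/C; 22:A/G; 24:C/G.
p = 6/39 = 0.153846.
d = −0.75 · ln(1 − (4/3)·0.153846) = −0.75 · ln(0.794872) = −0.75 · (-0.229574) = 0.1722.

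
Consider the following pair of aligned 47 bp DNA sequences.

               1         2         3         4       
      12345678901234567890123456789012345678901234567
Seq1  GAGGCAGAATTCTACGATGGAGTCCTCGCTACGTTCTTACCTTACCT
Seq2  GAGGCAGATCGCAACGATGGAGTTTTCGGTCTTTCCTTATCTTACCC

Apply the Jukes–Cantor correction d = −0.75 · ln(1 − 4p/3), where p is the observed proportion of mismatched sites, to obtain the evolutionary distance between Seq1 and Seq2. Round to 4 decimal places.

0.3451

Differing sites — 9:A/T; 10:T/C; 11:T/G; 13:T/A; 24:C/T; 25:C/T; 29:C/G; 31:A/C; 32:C/T; 33:G/T; 35:T/C; 40:C/T; 47:T/C.
p = 13/47 = 0.276596.
d = −0.75 · ln(1 − (4/3)·0.276596) = −0.75 · ln(0.631205) = −0.75 · (-0.460125) = 0.3451.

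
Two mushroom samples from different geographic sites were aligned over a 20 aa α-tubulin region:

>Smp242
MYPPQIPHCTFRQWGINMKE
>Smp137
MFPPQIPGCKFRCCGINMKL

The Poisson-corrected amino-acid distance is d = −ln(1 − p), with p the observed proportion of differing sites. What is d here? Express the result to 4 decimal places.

The sequences differ at positions 2 (Y/F), 8 (H/G), 10 (T/K), 13 (Q/C), 14 (W/C), 20 (E/L).
p = 6/20 = 0.300000.
d = −ln(1 − 0.300000) = −ln(0.700000) = 0.3567.

0.3567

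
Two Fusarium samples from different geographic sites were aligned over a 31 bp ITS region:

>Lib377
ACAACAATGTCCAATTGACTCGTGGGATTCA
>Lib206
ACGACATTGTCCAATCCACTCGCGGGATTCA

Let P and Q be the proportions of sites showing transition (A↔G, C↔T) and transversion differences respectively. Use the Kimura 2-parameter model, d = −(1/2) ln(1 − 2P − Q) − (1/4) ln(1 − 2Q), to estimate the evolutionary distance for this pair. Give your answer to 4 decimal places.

Differing sites — 3:A/G (Ti); 7:A/T (Tv); 16:T/C (Ti); 17:G/C (Tv); 23:T/C (Ti).
Of the 5 differences, 3 transitions and 2 transversions over 31 sites: P = 3/31 = 0.096774, Q = 2/31 = 0.064516.
d = −0.5·ln(0.741936) − 0.25·ln(0.870968) = −0.5·(-0.298492) − 0.25·(-0.138150) = 0.1838.

0.1838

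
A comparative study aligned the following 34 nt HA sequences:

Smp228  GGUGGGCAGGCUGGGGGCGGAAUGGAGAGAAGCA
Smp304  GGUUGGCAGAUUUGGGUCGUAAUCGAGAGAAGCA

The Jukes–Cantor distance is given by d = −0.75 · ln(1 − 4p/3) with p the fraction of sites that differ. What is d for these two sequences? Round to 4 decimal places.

Mismatches occur at site 4 (G→U), site 10 (G→A), site 11 (C→U), site 13 (G→U), site 17 (G→U), site 20 (G→U), site 24 (G→C).
p = 7/34 = 0.205882.
d = −0.75 · ln(1 − (4/3)·0.205882) = −0.75 · ln(0.725491) = −0.75 · (-0.320907) = 0.2407.

0.2407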